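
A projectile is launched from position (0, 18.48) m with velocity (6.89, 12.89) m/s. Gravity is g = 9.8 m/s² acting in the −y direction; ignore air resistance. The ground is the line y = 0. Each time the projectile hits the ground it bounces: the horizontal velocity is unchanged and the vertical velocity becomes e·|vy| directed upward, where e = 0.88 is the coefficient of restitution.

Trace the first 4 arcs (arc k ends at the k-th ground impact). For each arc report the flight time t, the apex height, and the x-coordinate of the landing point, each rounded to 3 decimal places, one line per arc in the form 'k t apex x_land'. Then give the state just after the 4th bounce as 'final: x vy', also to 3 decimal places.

Arc 1: start y=18.480, vy=12.890 → t=3.661, apex=26.957, x_land=25.223, impact vy=-22.986
  bounce: vy ← 0.88·22.986 = 20.228
Arc 2: start y=0.000, vy=20.228 → t=4.128, apex=20.876, x_land=53.666, impact vy=-20.228
  bounce: vy ← 0.88·20.228 = 17.800
Arc 3: start y=0.000, vy=17.800 → t=3.633, apex=16.166, x_land=78.695, impact vy=-17.800
  bounce: vy ← 0.88·17.800 = 15.664
Arc 4: start y=0.000, vy=15.664 → t=3.197, apex=12.519, x_land=100.721, impact vy=-15.664
  bounce: vy ← 0.88·15.664 = 13.785

1 3.661 26.957 25.223
2 4.128 20.876 53.666
3 3.633 16.166 78.695
4 3.197 12.519 100.721
final: 100.721 13.785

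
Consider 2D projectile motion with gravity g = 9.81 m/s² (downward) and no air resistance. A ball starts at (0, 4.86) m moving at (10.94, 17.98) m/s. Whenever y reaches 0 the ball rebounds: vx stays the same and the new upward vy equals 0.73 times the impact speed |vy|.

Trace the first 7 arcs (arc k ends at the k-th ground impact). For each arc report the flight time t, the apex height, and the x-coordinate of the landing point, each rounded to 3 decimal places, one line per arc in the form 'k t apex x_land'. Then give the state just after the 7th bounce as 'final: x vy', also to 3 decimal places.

1 3.919 21.337 42.868
2 3.045 11.371 76.182
3 2.223 6.059 100.501
4 1.623 3.229 118.253
5 1.185 1.721 131.213
6 0.865 0.917 140.673
7 0.631 0.489 147.579
final: 147.579 2.260

Arc 1: start y=4.860, vy=17.980 → t=3.919, apex=21.337, x_land=42.868, impact vy=-20.461
  bounce: vy ← 0.73·20.461 = 14.936
Arc 2: start y=0.000, vy=14.936 → t=3.045, apex=11.371, x_land=76.182, impact vy=-14.936
  bounce: vy ← 0.73·14.936 = 10.903
Arc 3: start y=0.000, vy=10.903 → t=2.223, apex=6.059, x_land=100.501, impact vy=-10.903
  bounce: vy ← 0.73·10.903 = 7.959
Arc 4: start y=0.000, vy=7.959 → t=1.623, apex=3.229, x_land=118.253, impact vy=-7.959
  bounce: vy ← 0.73·7.959 = 5.810
Arc 5: start y=0.000, vy=5.810 → t=1.185, apex=1.721, x_land=131.213, impact vy=-5.810
  bounce: vy ← 0.73·5.810 = 4.242
Arc 6: start y=0.000, vy=4.242 → t=0.865, apex=0.917, x_land=140.673, impact vy=-4.242
  bounce: vy ← 0.73·4.242 = 3.096
Arc 7: start y=0.000, vy=3.096 → t=0.631, apex=0.489, x_land=147.579, impact vy=-3.096
  bounce: vy ← 0.73·3.096 = 2.260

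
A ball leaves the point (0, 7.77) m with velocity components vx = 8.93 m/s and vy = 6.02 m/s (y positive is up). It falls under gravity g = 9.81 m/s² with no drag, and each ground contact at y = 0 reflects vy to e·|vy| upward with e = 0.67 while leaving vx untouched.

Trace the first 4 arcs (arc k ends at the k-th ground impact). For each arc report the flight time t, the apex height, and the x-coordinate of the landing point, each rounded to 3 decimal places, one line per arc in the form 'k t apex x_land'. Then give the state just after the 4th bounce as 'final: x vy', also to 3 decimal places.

Arc 1: start y=7.770, vy=6.020 → t=2.014, apex=9.617, x_land=17.984, impact vy=-13.736
  bounce: vy ← 0.67·13.736 = 9.203
Arc 2: start y=0.000, vy=9.203 → t=1.876, apex=4.317, x_land=34.740, impact vy=-9.203
  bounce: vy ← 0.67·9.203 = 6.166
Arc 3: start y=0.000, vy=6.166 → t=1.257, apex=1.938, x_land=45.966, impact vy=-6.166
  bounce: vy ← 0.67·6.166 = 4.131
Arc 4: start y=0.000, vy=4.131 → t=0.842, apex=0.870, x_land=53.488, impact vy=-4.131
  bounce: vy ← 0.67·4.131 = 2.768

1 2.014 9.617 17.984
2 1.876 4.317 34.740
3 1.257 1.938 45.966
4 0.842 0.870 53.488
final: 53.488 2.768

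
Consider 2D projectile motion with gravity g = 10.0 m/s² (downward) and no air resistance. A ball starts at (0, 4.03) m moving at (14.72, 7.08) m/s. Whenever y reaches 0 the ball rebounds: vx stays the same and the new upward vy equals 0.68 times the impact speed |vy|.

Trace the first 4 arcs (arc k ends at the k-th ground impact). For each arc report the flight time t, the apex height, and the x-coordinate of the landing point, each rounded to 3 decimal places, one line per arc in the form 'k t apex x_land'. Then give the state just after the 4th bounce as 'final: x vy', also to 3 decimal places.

1 1.851 6.536 27.252
2 1.555 3.022 50.141
3 1.057 1.398 65.706
4 0.719 0.646 76.290
final: 76.290 2.445

Arc 1: start y=4.030, vy=7.080 → t=1.851, apex=6.536, x_land=27.252, impact vy=-11.434
  bounce: vy ← 0.68·11.434 = 7.775
Arc 2: start y=0.000, vy=7.775 → t=1.555, apex=3.022, x_land=50.141, impact vy=-7.775
  bounce: vy ← 0.68·7.775 = 5.287
Arc 3: start y=0.000, vy=5.287 → t=1.057, apex=1.398, x_land=65.706, impact vy=-5.287
  bounce: vy ← 0.68·5.287 = 3.595
Arc 4: start y=0.000, vy=3.595 → t=0.719, apex=0.646, x_land=76.290, impact vy=-3.595
  bounce: vy ← 0.68·3.595 = 2.445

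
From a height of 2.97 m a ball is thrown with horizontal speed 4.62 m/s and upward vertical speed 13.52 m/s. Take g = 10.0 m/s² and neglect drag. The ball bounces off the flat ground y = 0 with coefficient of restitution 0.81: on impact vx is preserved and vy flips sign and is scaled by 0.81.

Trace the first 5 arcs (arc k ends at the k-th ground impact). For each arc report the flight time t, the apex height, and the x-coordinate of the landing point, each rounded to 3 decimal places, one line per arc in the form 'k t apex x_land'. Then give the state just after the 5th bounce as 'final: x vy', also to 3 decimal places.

1 2.908 12.110 13.436
2 2.521 7.945 25.084
3 2.042 5.213 34.518
4 1.654 3.420 42.160
5 1.340 2.244 48.350
final: 48.350 5.426

Arc 1: start y=2.970, vy=13.520 → t=2.908, apex=12.110, x_land=13.436, impact vy=-15.562
  bounce: vy ← 0.81·15.562 = 12.606
Arc 2: start y=0.000, vy=12.606 → t=2.521, apex=7.945, x_land=25.084, impact vy=-12.606
  bounce: vy ← 0.81·12.606 = 10.211
Arc 3: start y=0.000, vy=10.211 → t=2.042, apex=5.213, x_land=34.518, impact vy=-10.211
  bounce: vy ← 0.81·10.211 = 8.271
Arc 4: start y=0.000, vy=8.271 → t=1.654, apex=3.420, x_land=42.160, impact vy=-8.271
  bounce: vy ← 0.81·8.271 = 6.699
Arc 5: start y=0.000, vy=6.699 → t=1.340, apex=2.244, x_land=48.350, impact vy=-6.699
  bounce: vy ← 0.81·6.699 = 5.426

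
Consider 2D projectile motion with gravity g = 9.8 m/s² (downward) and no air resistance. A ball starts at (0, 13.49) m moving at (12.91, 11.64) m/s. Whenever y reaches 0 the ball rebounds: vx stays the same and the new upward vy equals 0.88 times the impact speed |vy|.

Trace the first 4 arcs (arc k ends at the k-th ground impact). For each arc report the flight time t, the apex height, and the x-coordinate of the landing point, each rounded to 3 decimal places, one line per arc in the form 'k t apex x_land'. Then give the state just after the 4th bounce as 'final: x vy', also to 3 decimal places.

1 3.228 20.403 41.677
2 3.591 15.800 88.042
3 3.160 12.235 128.843
4 2.781 9.475 164.747
final: 164.747 11.992

Arc 1: start y=13.490, vy=11.640 → t=3.228, apex=20.403, x_land=41.677, impact vy=-19.997
  bounce: vy ← 0.88·19.997 = 17.598
Arc 2: start y=0.000, vy=17.598 → t=3.591, apex=15.800, x_land=88.042, impact vy=-17.598
  bounce: vy ← 0.88·17.598 = 15.486
Arc 3: start y=0.000, vy=15.486 → t=3.160, apex=12.235, x_land=128.843, impact vy=-15.486
  bounce: vy ← 0.88·15.486 = 13.628
Arc 4: start y=0.000, vy=13.628 → t=2.781, apex=9.475, x_land=164.747, impact vy=-13.628
  bounce: vy ← 0.88·13.628 = 11.992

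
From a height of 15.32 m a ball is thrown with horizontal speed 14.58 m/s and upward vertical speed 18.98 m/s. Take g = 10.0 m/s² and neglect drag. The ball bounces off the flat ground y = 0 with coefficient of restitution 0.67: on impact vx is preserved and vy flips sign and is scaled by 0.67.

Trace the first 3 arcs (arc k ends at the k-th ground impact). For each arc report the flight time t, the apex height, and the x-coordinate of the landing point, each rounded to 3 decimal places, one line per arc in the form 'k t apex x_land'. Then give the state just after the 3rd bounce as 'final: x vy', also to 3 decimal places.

Arc 1: start y=15.320, vy=18.980 → t=4.480, apex=33.332, x_land=65.317, impact vy=-25.819
  bounce: vy ← 0.67·25.819 = 17.299
Arc 2: start y=0.000, vy=17.299 → t=3.460, apex=14.963, x_land=115.761, impact vy=-17.299
  bounce: vy ← 0.67·17.299 = 11.590
Arc 3: start y=0.000, vy=11.590 → t=2.318, apex=6.717, x_land=149.559, impact vy=-11.590
  bounce: vy ← 0.67·11.590 = 7.766

1 4.480 33.332 65.317
2 3.460 14.963 115.761
3 2.318 6.717 149.559
final: 149.559 7.766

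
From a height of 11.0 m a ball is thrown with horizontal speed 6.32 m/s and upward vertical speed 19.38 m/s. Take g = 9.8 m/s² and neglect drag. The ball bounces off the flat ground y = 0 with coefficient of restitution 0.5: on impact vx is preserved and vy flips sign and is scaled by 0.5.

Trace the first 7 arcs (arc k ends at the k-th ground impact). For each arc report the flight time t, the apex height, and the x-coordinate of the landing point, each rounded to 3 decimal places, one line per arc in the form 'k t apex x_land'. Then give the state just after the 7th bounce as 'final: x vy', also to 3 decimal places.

Arc 1: start y=11.000, vy=19.380 → t=4.459, apex=30.162, x_land=28.178, impact vy=-24.314
  bounce: vy ← 0.5·24.314 = 12.157
Arc 2: start y=0.000, vy=12.157 → t=2.481, apex=7.541, x_land=43.859, impact vy=-12.157
  bounce: vy ← 0.5·12.157 = 6.079
Arc 3: start y=0.000, vy=6.079 → t=1.241, apex=1.885, x_land=51.699, impact vy=-6.079
  bounce: vy ← 0.5·6.079 = 3.039
Arc 4: start y=0.000, vy=3.039 → t=0.620, apex=0.471, x_land=55.619, impact vy=-3.039
  bounce: vy ← 0.5·3.039 = 1.520
Arc 5: start y=0.000, vy=1.520 → t=0.310, apex=0.118, x_land=57.579, impact vy=-1.520
  bounce: vy ← 0.5·1.520 = 0.760
Arc 6: start y=0.000, vy=0.760 → t=0.155, apex=0.029, x_land=58.559, impact vy=-0.760
  bounce: vy ← 0.5·0.760 = 0.380
Arc 7: start y=0.000, vy=0.380 → t=0.078, apex=0.007, x_land=59.049, impact vy=-0.380
  bounce: vy ← 0.5·0.380 = 0.190

1 4.459 30.162 28.178
2 2.481 7.541 43.859
3 1.241 1.885 51.699
4 0.620 0.471 55.619
5 0.310 0.118 57.579
6 0.155 0.029 58.559
7 0.078 0.007 59.049
final: 59.049 0.190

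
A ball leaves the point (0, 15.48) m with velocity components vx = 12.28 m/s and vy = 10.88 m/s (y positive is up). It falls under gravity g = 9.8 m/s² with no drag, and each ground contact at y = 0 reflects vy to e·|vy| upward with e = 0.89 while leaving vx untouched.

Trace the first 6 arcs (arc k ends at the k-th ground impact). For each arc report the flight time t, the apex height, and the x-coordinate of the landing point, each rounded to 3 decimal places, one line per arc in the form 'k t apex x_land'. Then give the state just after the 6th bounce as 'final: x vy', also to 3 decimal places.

1 3.206 21.520 39.368
2 3.730 17.046 85.175
3 3.320 13.502 125.944
4 2.955 10.695 162.228
5 2.630 8.471 194.521
6 2.340 6.710 223.262
final: 223.262 10.207

Arc 1: start y=15.480, vy=10.880 → t=3.206, apex=21.520, x_land=39.368, impact vy=-20.537
  bounce: vy ← 0.89·20.537 = 18.278
Arc 2: start y=0.000, vy=18.278 → t=3.730, apex=17.046, x_land=85.175, impact vy=-18.278
  bounce: vy ← 0.89·18.278 = 16.268
Arc 3: start y=0.000, vy=16.268 → t=3.320, apex=13.502, x_land=125.944, impact vy=-16.268
  bounce: vy ← 0.89·16.268 = 14.478
Arc 4: start y=0.000, vy=14.478 → t=2.955, apex=10.695, x_land=162.228, impact vy=-14.478
  bounce: vy ← 0.89·14.478 = 12.886
Arc 5: start y=0.000, vy=12.886 → t=2.630, apex=8.471, x_land=194.521, impact vy=-12.886
  bounce: vy ← 0.89·12.886 = 11.468
Arc 6: start y=0.000, vy=11.468 → t=2.340, apex=6.710, x_land=223.262, impact vy=-11.468
  bounce: vy ← 0.89·11.468 = 10.207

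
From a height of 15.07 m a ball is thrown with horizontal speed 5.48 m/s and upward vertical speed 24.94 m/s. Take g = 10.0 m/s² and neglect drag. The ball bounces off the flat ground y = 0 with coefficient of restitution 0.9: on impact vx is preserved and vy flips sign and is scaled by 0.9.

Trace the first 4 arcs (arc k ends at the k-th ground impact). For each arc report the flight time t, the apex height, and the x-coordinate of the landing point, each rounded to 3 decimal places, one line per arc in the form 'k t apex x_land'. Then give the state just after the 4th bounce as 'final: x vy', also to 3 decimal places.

Arc 1: start y=15.070, vy=24.940 → t=5.533, apex=46.170, x_land=30.320, impact vy=-30.388
  bounce: vy ← 0.9·30.388 = 27.349
Arc 2: start y=0.000, vy=27.349 → t=5.470, apex=37.398, x_land=60.294, impact vy=-27.349
  bounce: vy ← 0.9·27.349 = 24.614
Arc 3: start y=0.000, vy=24.614 → t=4.923, apex=30.292, x_land=87.271, impact vy=-24.614
  bounce: vy ← 0.9·24.614 = 22.153
Arc 4: start y=0.000, vy=22.153 → t=4.431, apex=24.537, x_land=111.550, impact vy=-22.153
  bounce: vy ← 0.9·22.153 = 19.937

1 5.533 46.170 30.320
2 5.470 37.398 60.294
3 4.923 30.292 87.271
4 4.431 24.537 111.550
final: 111.550 19.937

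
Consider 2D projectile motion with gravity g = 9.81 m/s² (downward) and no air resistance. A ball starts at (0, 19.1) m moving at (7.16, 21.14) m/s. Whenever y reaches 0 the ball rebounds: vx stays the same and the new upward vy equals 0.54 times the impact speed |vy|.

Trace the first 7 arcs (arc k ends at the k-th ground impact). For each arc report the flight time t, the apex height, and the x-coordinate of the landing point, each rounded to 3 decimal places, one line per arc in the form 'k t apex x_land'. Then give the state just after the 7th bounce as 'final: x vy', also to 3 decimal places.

Arc 1: start y=19.100, vy=21.140 → t=5.077, apex=41.878, x_land=36.351, impact vy=-28.664
  bounce: vy ← 0.54·28.664 = 15.479
Arc 2: start y=0.000, vy=15.479 → t=3.156, apex=12.212, x_land=58.945, impact vy=-15.479
  bounce: vy ← 0.54·15.479 = 8.359
Arc 3: start y=0.000, vy=8.359 → t=1.704, apex=3.561, x_land=71.147, impact vy=-8.359
  bounce: vy ← 0.54·8.359 = 4.514
Arc 4: start y=0.000, vy=4.514 → t=0.920, apex=1.038, x_land=77.735, impact vy=-4.514
  bounce: vy ← 0.54·4.514 = 2.437
Arc 5: start y=0.000, vy=2.437 → t=0.497, apex=0.303, x_land=81.293, impact vy=-2.437
  bounce: vy ← 0.54·2.437 = 1.316
Arc 6: start y=0.000, vy=1.316 → t=0.268, apex=0.088, x_land=83.214, impact vy=-1.316
  bounce: vy ← 0.54·1.316 = 0.711
Arc 7: start y=0.000, vy=0.711 → t=0.145, apex=0.026, x_land=84.252, impact vy=-0.711
  bounce: vy ← 0.54·0.711 = 0.384

1 5.077 41.878 36.351
2 3.156 12.212 58.945
3 1.704 3.561 71.147
4 0.920 1.038 77.735
5 0.497 0.303 81.293
6 0.268 0.088 83.214
7 0.145 0.026 84.252
final: 84.252 0.384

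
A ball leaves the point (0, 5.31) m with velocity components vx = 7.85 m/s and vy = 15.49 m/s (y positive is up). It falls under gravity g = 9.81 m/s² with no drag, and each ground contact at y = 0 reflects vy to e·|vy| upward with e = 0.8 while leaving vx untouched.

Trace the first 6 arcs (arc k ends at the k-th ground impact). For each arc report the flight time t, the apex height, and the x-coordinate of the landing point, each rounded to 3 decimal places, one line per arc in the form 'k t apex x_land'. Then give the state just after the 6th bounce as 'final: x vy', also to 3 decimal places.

Arc 1: start y=5.310, vy=15.490 → t=3.470, apex=17.539, x_land=27.239, impact vy=-18.551
  bounce: vy ← 0.8·18.551 = 14.840
Arc 2: start y=0.000, vy=14.840 → t=3.026, apex=11.225, x_land=50.990, impact vy=-14.840
  bounce: vy ← 0.8·14.840 = 11.872
Arc 3: start y=0.000, vy=11.872 → t=2.420, apex=7.184, x_land=69.991, impact vy=-11.872
  bounce: vy ← 0.8·11.872 = 9.498
Arc 4: start y=0.000, vy=9.498 → t=1.936, apex=4.598, x_land=85.191, impact vy=-9.498
  bounce: vy ← 0.8·9.498 = 7.598
Arc 5: start y=0.000, vy=7.598 → t=1.549, apex=2.943, x_land=97.352, impact vy=-7.598
  bounce: vy ← 0.8·7.598 = 6.079
Arc 6: start y=0.000, vy=6.079 → t=1.239, apex=1.883, x_land=107.080, impact vy=-6.079
  bounce: vy ← 0.8·6.079 = 4.863

1 3.470 17.539 27.239
2 3.026 11.225 50.990
3 2.420 7.184 69.991
4 1.936 4.598 85.191
5 1.549 2.943 97.352
6 1.239 1.883 107.080
final: 107.080 4.863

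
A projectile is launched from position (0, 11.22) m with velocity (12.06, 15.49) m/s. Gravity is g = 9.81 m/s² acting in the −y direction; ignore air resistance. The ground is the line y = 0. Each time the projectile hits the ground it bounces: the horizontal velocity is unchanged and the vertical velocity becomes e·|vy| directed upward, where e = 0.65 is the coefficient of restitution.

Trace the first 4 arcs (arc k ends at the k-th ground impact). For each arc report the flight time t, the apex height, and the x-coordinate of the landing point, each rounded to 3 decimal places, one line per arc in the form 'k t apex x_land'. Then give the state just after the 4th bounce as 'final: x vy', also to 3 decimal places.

Arc 1: start y=11.220, vy=15.490 → t=3.765, apex=23.449, x_land=45.412, impact vy=-21.449
  bounce: vy ← 0.65·21.449 = 13.942
Arc 2: start y=0.000, vy=13.942 → t=2.842, apex=9.907, x_land=79.691, impact vy=-13.942
  bounce: vy ← 0.65·13.942 = 9.062
Arc 3: start y=0.000, vy=9.062 → t=1.848, apex=4.186, x_land=101.973, impact vy=-9.062
  bounce: vy ← 0.65·9.062 = 5.891
Arc 4: start y=0.000, vy=5.891 → t=1.201, apex=1.769, x_land=116.456, impact vy=-5.891
  bounce: vy ← 0.65·5.891 = 3.829

1 3.765 23.449 45.412
2 2.842 9.907 79.691
3 1.848 4.186 101.973
4 1.201 1.769 116.456
final: 116.456 3.829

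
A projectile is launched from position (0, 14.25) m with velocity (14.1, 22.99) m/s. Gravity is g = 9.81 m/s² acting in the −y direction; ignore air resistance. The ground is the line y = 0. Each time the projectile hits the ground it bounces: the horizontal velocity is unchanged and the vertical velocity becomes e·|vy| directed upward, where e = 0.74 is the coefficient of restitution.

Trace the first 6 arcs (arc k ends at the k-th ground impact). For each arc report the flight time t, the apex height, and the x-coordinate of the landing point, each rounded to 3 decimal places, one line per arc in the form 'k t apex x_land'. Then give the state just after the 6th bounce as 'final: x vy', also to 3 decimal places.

1 5.241 41.189 73.903
2 4.289 22.555 134.374
3 3.174 12.351 179.123
4 2.349 6.763 212.238
5 1.738 3.704 236.742
6 1.286 2.028 254.875
final: 254.875 4.668

Arc 1: start y=14.250, vy=22.990 → t=5.241, apex=41.189, x_land=73.903, impact vy=-28.428
  bounce: vy ← 0.74·28.428 = 21.036
Arc 2: start y=0.000, vy=21.036 → t=4.289, apex=22.555, x_land=134.374, impact vy=-21.036
  bounce: vy ← 0.74·21.036 = 15.567
Arc 3: start y=0.000, vy=15.567 → t=3.174, apex=12.351, x_land=179.123, impact vy=-15.567
  bounce: vy ← 0.74·15.567 = 11.520
Arc 4: start y=0.000, vy=11.520 → t=2.349, apex=6.763, x_land=212.238, impact vy=-11.520
  bounce: vy ← 0.74·11.520 = 8.524
Arc 5: start y=0.000, vy=8.524 → t=1.738, apex=3.704, x_land=236.742, impact vy=-8.524
  bounce: vy ← 0.74·8.524 = 6.308
Arc 6: start y=0.000, vy=6.308 → t=1.286, apex=2.028, x_land=254.875, impact vy=-6.308
  bounce: vy ← 0.74·6.308 = 4.668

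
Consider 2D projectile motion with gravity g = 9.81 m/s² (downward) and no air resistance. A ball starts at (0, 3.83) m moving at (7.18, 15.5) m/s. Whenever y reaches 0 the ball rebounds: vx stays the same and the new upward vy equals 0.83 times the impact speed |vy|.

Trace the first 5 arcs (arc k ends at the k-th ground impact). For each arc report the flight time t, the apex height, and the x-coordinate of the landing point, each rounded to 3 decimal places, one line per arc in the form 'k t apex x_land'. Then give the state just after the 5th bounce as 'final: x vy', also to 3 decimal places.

Arc 1: start y=3.830, vy=15.500 → t=3.390, apex=16.075, x_land=24.343, impact vy=-17.759
  bounce: vy ← 0.83·17.759 = 14.740
Arc 2: start y=0.000, vy=14.740 → t=3.005, apex=11.074, x_land=45.920, impact vy=-14.740
  bounce: vy ← 0.83·14.740 = 12.234
Arc 3: start y=0.000, vy=12.234 → t=2.494, apex=7.629, x_land=63.829, impact vy=-12.234
  bounce: vy ← 0.83·12.234 = 10.155
Arc 4: start y=0.000, vy=10.155 → t=2.070, apex=5.256, x_land=78.693, impact vy=-10.155
  bounce: vy ← 0.83·10.155 = 8.428
Arc 5: start y=0.000, vy=8.428 → t=1.718, apex=3.621, x_land=91.030, impact vy=-8.428
  bounce: vy ← 0.83·8.428 = 6.995

1 3.390 16.075 24.343
2 3.005 11.074 45.920
3 2.494 7.629 63.829
4 2.070 5.256 78.693
5 1.718 3.621 91.030
final: 91.030 6.995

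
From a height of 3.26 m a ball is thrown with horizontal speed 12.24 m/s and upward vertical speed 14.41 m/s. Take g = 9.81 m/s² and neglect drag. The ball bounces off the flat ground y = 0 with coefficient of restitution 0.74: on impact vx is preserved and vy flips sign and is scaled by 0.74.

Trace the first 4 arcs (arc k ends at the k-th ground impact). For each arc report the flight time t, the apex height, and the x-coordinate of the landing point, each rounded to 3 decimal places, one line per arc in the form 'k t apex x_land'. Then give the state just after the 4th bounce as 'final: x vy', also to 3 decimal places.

1 3.149 13.843 38.542
2 2.486 7.581 68.975
3 1.840 4.151 91.496
4 1.362 2.273 108.161
final: 108.161 4.942

Arc 1: start y=3.260, vy=14.410 → t=3.149, apex=13.843, x_land=38.542, impact vy=-16.481
  bounce: vy ← 0.74·16.481 = 12.196
Arc 2: start y=0.000, vy=12.196 → t=2.486, apex=7.581, x_land=68.975, impact vy=-12.196
  bounce: vy ← 0.74·12.196 = 9.025
Arc 3: start y=0.000, vy=9.025 → t=1.840, apex=4.151, x_land=91.496, impact vy=-9.025
  bounce: vy ← 0.74·9.025 = 6.678
Arc 4: start y=0.000, vy=6.678 → t=1.362, apex=2.273, x_land=108.161, impact vy=-6.678
  bounce: vy ← 0.74·6.678 = 4.942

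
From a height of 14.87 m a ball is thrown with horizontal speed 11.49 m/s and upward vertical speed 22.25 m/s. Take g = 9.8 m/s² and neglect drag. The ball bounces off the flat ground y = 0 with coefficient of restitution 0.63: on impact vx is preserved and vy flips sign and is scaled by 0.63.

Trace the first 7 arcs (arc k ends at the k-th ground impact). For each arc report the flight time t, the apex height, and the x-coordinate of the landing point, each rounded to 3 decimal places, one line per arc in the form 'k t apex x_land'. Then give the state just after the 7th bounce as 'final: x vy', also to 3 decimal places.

1 5.132 40.128 58.968
2 3.606 15.927 100.398
3 2.272 6.321 126.500
4 1.431 2.509 142.943
5 0.902 0.996 153.303
6 0.568 0.395 159.829
7 0.358 0.157 163.941
final: 163.941 1.105

Arc 1: start y=14.870, vy=22.250 → t=5.132, apex=40.128, x_land=58.968, impact vy=-28.045
  bounce: vy ← 0.63·28.045 = 17.668
Arc 2: start y=0.000, vy=17.668 → t=3.606, apex=15.927, x_land=100.398, impact vy=-17.668
  bounce: vy ← 0.63·17.668 = 11.131
Arc 3: start y=0.000, vy=11.131 → t=2.272, apex=6.321, x_land=126.500, impact vy=-11.131
  bounce: vy ← 0.63·11.131 = 7.013
Arc 4: start y=0.000, vy=7.013 → t=1.431, apex=2.509, x_land=142.943, impact vy=-7.013
  bounce: vy ← 0.63·7.013 = 4.418
Arc 5: start y=0.000, vy=4.418 → t=0.902, apex=0.996, x_land=153.303, impact vy=-4.418
  bounce: vy ← 0.63·4.418 = 2.783
Arc 6: start y=0.000, vy=2.783 → t=0.568, apex=0.395, x_land=159.829, impact vy=-2.783
  bounce: vy ← 0.63·2.783 = 1.753
Arc 7: start y=0.000, vy=1.753 → t=0.358, apex=0.157, x_land=163.941, impact vy=-1.753
  bounce: vy ← 0.63·1.753 = 1.105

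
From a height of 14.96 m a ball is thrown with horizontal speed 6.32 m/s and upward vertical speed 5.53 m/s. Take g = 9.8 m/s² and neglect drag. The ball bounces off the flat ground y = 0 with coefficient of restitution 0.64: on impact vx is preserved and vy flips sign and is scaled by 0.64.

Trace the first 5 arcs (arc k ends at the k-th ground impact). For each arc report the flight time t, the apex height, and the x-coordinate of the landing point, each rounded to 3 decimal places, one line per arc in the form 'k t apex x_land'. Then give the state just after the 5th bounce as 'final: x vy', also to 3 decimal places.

1 2.400 16.520 15.171
2 2.350 6.767 30.025
3 1.504 2.772 39.531
4 0.963 1.135 45.615
5 0.616 0.465 49.509
final: 49.509 1.932

Arc 1: start y=14.960, vy=5.530 → t=2.400, apex=16.520, x_land=15.171, impact vy=-17.994
  bounce: vy ← 0.64·17.994 = 11.516
Arc 2: start y=0.000, vy=11.516 → t=2.350, apex=6.767, x_land=30.025, impact vy=-11.516
  bounce: vy ← 0.64·11.516 = 7.370
Arc 3: start y=0.000, vy=7.370 → t=1.504, apex=2.772, x_land=39.531, impact vy=-7.370
  bounce: vy ← 0.64·7.370 = 4.717
Arc 4: start y=0.000, vy=4.717 → t=0.963, apex=1.135, x_land=45.615, impact vy=-4.717
  bounce: vy ← 0.64·4.717 = 3.019
Arc 5: start y=0.000, vy=3.019 → t=0.616, apex=0.465, x_land=49.509, impact vy=-3.019
  bounce: vy ← 0.64·3.019 = 1.932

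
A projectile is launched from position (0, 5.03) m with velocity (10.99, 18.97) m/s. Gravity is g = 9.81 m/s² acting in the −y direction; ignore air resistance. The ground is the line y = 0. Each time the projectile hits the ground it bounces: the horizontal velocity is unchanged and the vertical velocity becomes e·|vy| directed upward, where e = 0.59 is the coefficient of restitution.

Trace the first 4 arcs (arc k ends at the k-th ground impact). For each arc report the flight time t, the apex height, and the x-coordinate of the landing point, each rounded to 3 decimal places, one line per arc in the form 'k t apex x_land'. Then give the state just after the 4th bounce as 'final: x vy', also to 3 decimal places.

Arc 1: start y=5.030, vy=18.970 → t=4.117, apex=23.372, x_land=45.241, impact vy=-21.414
  bounce: vy ← 0.59·21.414 = 12.634
Arc 2: start y=0.000, vy=12.634 → t=2.576, apex=8.136, x_land=73.549, impact vy=-12.634
  bounce: vy ← 0.59·12.634 = 7.454
Arc 3: start y=0.000, vy=7.454 → t=1.520, apex=2.832, x_land=90.251, impact vy=-7.454
  bounce: vy ← 0.59·7.454 = 4.398
Arc 4: start y=0.000, vy=4.398 → t=0.897, apex=0.986, x_land=100.104, impact vy=-4.398
  bounce: vy ← 0.59·4.398 = 2.595

1 4.117 23.372 45.241
2 2.576 8.136 73.549
3 1.520 2.832 90.251
4 0.897 0.986 100.104
final: 100.104 2.595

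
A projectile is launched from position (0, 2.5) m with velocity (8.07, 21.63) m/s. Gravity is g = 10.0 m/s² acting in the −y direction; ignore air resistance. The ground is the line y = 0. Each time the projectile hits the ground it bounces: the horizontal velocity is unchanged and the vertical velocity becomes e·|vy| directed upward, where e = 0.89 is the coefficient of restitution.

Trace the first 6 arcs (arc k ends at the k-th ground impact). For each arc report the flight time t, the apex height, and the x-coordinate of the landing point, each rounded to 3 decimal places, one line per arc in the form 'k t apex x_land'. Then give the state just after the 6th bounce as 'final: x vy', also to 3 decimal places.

Arc 1: start y=2.500, vy=21.630 → t=4.439, apex=25.893, x_land=35.820, impact vy=-22.756
  bounce: vy ← 0.89·22.756 = 20.253
Arc 2: start y=0.000, vy=20.253 → t=4.051, apex=20.510, x_land=68.509, impact vy=-20.253
  bounce: vy ← 0.89·20.253 = 18.025
Arc 3: start y=0.000, vy=18.025 → t=3.605, apex=16.246, x_land=97.602, impact vy=-18.025
  bounce: vy ← 0.89·18.025 = 16.043
Arc 4: start y=0.000, vy=16.043 → t=3.209, apex=12.868, x_land=123.494, impact vy=-16.043
  bounce: vy ← 0.89·16.043 = 14.278
Arc 5: start y=0.000, vy=14.278 → t=2.856, apex=10.193, x_land=146.539, impact vy=-14.278
  bounce: vy ← 0.89·14.278 = 12.707
Arc 6: start y=0.000, vy=12.707 → t=2.541, apex=8.074, x_land=167.049, impact vy=-12.707
  bounce: vy ← 0.89·12.707 = 11.310

1 4.439 25.893 35.820
2 4.051 20.510 68.509
3 3.605 16.246 97.602
4 3.209 12.868 123.494
5 2.856 10.193 146.539
6 2.541 8.074 167.049
final: 167.049 11.310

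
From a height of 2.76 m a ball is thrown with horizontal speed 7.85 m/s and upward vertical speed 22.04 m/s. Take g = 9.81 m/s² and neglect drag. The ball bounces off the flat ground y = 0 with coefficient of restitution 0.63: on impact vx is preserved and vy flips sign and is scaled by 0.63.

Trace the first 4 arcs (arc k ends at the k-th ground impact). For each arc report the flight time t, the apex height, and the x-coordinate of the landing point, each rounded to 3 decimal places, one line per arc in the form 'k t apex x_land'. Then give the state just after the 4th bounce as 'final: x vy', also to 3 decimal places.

1 4.615 27.518 36.230
2 2.984 10.922 59.658
3 1.880 4.335 74.417
4 1.185 1.721 83.716
final: 83.716 3.660

Arc 1: start y=2.760, vy=22.040 → t=4.615, apex=27.518, x_land=36.230, impact vy=-23.236
  bounce: vy ← 0.63·23.236 = 14.639
Arc 2: start y=0.000, vy=14.639 → t=2.984, apex=10.922, x_land=59.658, impact vy=-14.639
  bounce: vy ← 0.63·14.639 = 9.222
Arc 3: start y=0.000, vy=9.222 → t=1.880, apex=4.335, x_land=74.417, impact vy=-9.222
  bounce: vy ← 0.63·9.222 = 5.810
Arc 4: start y=0.000, vy=5.810 → t=1.185, apex=1.721, x_land=83.716, impact vy=-5.810
  bounce: vy ← 0.63·5.810 = 3.660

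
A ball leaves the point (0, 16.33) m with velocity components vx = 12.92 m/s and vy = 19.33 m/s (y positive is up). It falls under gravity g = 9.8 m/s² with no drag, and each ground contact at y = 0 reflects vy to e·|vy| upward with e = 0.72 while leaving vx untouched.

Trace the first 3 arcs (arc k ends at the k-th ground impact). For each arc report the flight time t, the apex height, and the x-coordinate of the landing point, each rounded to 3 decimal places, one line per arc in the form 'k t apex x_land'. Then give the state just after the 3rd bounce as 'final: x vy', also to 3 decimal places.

1 4.660 35.394 60.208
2 3.870 18.348 110.210
3 2.787 9.512 146.212
final: 146.212 9.831

Arc 1: start y=16.330, vy=19.330 → t=4.660, apex=35.394, x_land=60.208, impact vy=-26.339
  bounce: vy ← 0.72·26.339 = 18.964
Arc 2: start y=0.000, vy=18.964 → t=3.870, apex=18.348, x_land=110.210, impact vy=-18.964
  bounce: vy ← 0.72·18.964 = 13.654
Arc 3: start y=0.000, vy=13.654 → t=2.787, apex=9.512, x_land=146.212, impact vy=-13.654
  bounce: vy ← 0.72·13.654 = 9.831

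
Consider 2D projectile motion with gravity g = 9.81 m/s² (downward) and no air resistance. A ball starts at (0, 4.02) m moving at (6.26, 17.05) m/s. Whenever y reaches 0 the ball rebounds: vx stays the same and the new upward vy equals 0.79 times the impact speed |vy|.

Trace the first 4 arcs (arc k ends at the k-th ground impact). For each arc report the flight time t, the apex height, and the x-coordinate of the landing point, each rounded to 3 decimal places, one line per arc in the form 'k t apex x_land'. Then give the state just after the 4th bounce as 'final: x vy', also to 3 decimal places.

1 3.698 18.837 23.148
2 3.096 11.756 42.530
3 2.446 7.337 57.843
4 1.932 4.579 69.939
final: 69.939 7.488

Arc 1: start y=4.020, vy=17.050 → t=3.698, apex=18.837, x_land=23.148, impact vy=-19.224
  bounce: vy ← 0.79·19.224 = 15.187
Arc 2: start y=0.000, vy=15.187 → t=3.096, apex=11.756, x_land=42.530, impact vy=-15.187
  bounce: vy ← 0.79·15.187 = 11.998
Arc 3: start y=0.000, vy=11.998 → t=2.446, apex=7.337, x_land=57.843, impact vy=-11.998
  bounce: vy ← 0.79·11.998 = 9.478
Arc 4: start y=0.000, vy=9.478 → t=1.932, apex=4.579, x_land=69.939, impact vy=-9.478
  bounce: vy ← 0.79·9.478 = 7.488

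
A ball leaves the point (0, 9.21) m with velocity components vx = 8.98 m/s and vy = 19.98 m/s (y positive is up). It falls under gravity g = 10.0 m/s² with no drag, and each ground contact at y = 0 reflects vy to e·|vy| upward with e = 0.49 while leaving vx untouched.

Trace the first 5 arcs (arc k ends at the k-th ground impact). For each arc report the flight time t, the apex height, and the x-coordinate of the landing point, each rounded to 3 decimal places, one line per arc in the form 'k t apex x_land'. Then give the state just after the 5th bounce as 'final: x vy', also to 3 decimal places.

Arc 1: start y=9.210, vy=19.980 → t=4.413, apex=29.170, x_land=39.632, impact vy=-24.154
  bounce: vy ← 0.49·24.154 = 11.835
Arc 2: start y=0.000, vy=11.835 → t=2.367, apex=7.004, x_land=60.888, impact vy=-11.835
  bounce: vy ← 0.49·11.835 = 5.799
Arc 3: start y=0.000, vy=5.799 → t=1.160, apex=1.682, x_land=71.304, impact vy=-5.799
  bounce: vy ← 0.49·5.799 = 2.842
Arc 4: start y=0.000, vy=2.842 → t=0.568, apex=0.404, x_land=76.407, impact vy=-2.842
  bounce: vy ← 0.49·2.842 = 1.392
Arc 5: start y=0.000, vy=1.392 → t=0.278, apex=0.097, x_land=78.908, impact vy=-1.392
  bounce: vy ← 0.49·1.392 = 0.682

1 4.413 29.170 39.632
2 2.367 7.004 60.888
3 1.160 1.682 71.304
4 0.568 0.404 76.407
5 0.278 0.097 78.908
final: 78.908 0.682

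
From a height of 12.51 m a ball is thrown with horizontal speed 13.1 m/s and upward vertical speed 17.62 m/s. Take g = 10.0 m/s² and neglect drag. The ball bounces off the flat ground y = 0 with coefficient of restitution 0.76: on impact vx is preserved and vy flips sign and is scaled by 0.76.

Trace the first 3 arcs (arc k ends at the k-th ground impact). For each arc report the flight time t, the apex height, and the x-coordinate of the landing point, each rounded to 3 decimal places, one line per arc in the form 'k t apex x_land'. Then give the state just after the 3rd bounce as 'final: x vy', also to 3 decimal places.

1 4.130 28.033 54.101
2 3.599 16.192 101.249
3 2.735 9.352 137.082
final: 137.082 10.394

Arc 1: start y=12.510, vy=17.620 → t=4.130, apex=28.033, x_land=54.101, impact vy=-23.678
  bounce: vy ← 0.76·23.678 = 17.996
Arc 2: start y=0.000, vy=17.996 → t=3.599, apex=16.192, x_land=101.249, impact vy=-17.996
  bounce: vy ← 0.76·17.996 = 13.677
Arc 3: start y=0.000, vy=13.677 → t=2.735, apex=9.352, x_land=137.082, impact vy=-13.677
  bounce: vy ← 0.76·13.677 = 10.394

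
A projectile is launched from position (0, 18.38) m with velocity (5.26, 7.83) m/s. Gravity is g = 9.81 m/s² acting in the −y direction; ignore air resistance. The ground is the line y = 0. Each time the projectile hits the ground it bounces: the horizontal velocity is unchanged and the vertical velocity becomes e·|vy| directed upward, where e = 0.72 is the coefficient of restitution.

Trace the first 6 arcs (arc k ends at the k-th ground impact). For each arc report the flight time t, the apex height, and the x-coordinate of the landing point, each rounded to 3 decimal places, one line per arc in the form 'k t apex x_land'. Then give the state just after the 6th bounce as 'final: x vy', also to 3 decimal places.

Arc 1: start y=18.380, vy=7.830 → t=2.892, apex=21.505, x_land=15.212, impact vy=-20.541
  bounce: vy ← 0.72·20.541 = 14.789
Arc 2: start y=0.000, vy=14.789 → t=3.015, apex=11.148, x_land=31.072, impact vy=-14.789
  bounce: vy ← 0.72·14.789 = 10.648
Arc 3: start y=0.000, vy=10.648 → t=2.171, apex=5.779, x_land=42.491, impact vy=-10.648
  bounce: vy ← 0.72·10.648 = 7.667
Arc 4: start y=0.000, vy=7.667 → t=1.563, apex=2.996, x_land=50.713, impact vy=-7.667
  bounce: vy ← 0.72·7.667 = 5.520
Arc 5: start y=0.000, vy=5.520 → t=1.125, apex=1.553, x_land=56.632, impact vy=-5.520
  bounce: vy ← 0.72·5.520 = 3.974
Arc 6: start y=0.000, vy=3.974 → t=0.810, apex=0.805, x_land=60.894, impact vy=-3.974
  bounce: vy ← 0.72·3.974 = 2.862

1 2.892 21.505 15.212
2 3.015 11.148 31.072
3 2.171 5.779 42.491
4 1.563 2.996 50.713
5 1.125 1.553 56.632
6 0.810 0.805 60.894
final: 60.894 2.862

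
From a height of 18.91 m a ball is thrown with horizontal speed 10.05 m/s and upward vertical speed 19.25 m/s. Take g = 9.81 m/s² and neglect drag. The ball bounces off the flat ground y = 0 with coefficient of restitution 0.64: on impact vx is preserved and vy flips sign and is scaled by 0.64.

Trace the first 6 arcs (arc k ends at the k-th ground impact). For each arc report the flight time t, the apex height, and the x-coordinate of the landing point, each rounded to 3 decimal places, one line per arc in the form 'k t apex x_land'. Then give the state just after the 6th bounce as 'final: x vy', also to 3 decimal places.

1 4.738 37.797 47.619
2 3.553 15.482 83.329
3 2.274 6.341 106.183
4 1.455 2.597 120.809
5 0.931 1.064 130.171
6 0.596 0.436 136.162
final: 136.162 1.871

Arc 1: start y=18.910, vy=19.250 → t=4.738, apex=37.797, x_land=47.619, impact vy=-27.232
  bounce: vy ← 0.64·27.232 = 17.428
Arc 2: start y=0.000, vy=17.428 → t=3.553, apex=15.482, x_land=83.329, impact vy=-17.428
  bounce: vy ← 0.64·17.428 = 11.154
Arc 3: start y=0.000, vy=11.154 → t=2.274, apex=6.341, x_land=106.183, impact vy=-11.154
  bounce: vy ← 0.64·11.154 = 7.139
Arc 4: start y=0.000, vy=7.139 → t=1.455, apex=2.597, x_land=120.809, impact vy=-7.139
  bounce: vy ← 0.64·7.139 = 4.569
Arc 5: start y=0.000, vy=4.569 → t=0.931, apex=1.064, x_land=130.171, impact vy=-4.569
  bounce: vy ← 0.64·4.569 = 2.924
Arc 6: start y=0.000, vy=2.924 → t=0.596, apex=0.436, x_land=136.162, impact vy=-2.924
  bounce: vy ← 0.64·2.924 = 1.871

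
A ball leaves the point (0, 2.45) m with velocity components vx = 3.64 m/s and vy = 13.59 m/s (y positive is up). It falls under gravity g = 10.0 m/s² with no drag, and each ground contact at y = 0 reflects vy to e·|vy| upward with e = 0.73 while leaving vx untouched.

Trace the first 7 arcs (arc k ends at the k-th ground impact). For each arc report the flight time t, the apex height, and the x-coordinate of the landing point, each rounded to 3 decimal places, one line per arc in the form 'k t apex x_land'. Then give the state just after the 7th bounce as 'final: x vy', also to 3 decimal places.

Arc 1: start y=2.450, vy=13.590 → t=2.888, apex=11.684, x_land=10.511, impact vy=-15.287
  bounce: vy ← 0.73·15.287 = 11.159
Arc 2: start y=0.000, vy=11.159 → t=2.232, apex=6.227, x_land=18.635, impact vy=-11.159
  bounce: vy ← 0.73·11.159 = 8.146
Arc 3: start y=0.000, vy=8.146 → t=1.629, apex=3.318, x_land=24.566, impact vy=-8.146
  bounce: vy ← 0.73·8.146 = 5.947
Arc 4: start y=0.000, vy=5.947 → t=1.189, apex=1.768, x_land=28.895, impact vy=-5.947
  bounce: vy ← 0.73·5.947 = 4.341
Arc 5: start y=0.000, vy=4.341 → t=0.868, apex=0.942, x_land=32.055, impact vy=-4.341
  bounce: vy ← 0.73·4.341 = 3.169
Arc 6: start y=0.000, vy=3.169 → t=0.634, apex=0.502, x_land=34.363, impact vy=-3.169
  bounce: vy ← 0.73·3.169 = 2.313
Arc 7: start y=0.000, vy=2.313 → t=0.463, apex=0.268, x_land=36.047, impact vy=-2.313
  bounce: vy ← 0.73·2.313 = 1.689

1 2.888 11.684 10.511
2 2.232 6.227 18.635
3 1.629 3.318 24.566
4 1.189 1.768 28.895
5 0.868 0.942 32.055
6 0.634 0.502 34.363
7 0.463 0.268 36.047
final: 36.047 1.689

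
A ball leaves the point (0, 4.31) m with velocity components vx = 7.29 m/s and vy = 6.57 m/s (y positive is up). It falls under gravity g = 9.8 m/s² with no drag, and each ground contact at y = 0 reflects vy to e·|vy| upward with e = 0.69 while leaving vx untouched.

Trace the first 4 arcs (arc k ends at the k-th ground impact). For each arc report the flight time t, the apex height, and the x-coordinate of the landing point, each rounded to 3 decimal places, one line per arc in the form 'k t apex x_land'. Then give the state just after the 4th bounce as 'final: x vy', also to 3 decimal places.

1 1.823 6.512 13.291
2 1.591 3.101 24.889
3 1.098 1.476 32.892
4 0.757 0.703 38.413
final: 38.413 2.561

Arc 1: start y=4.310, vy=6.570 → t=1.823, apex=6.512, x_land=13.291, impact vy=-11.298
  bounce: vy ← 0.69·11.298 = 7.796
Arc 2: start y=0.000, vy=7.796 → t=1.591, apex=3.101, x_land=24.889, impact vy=-7.796
  bounce: vy ← 0.69·7.796 = 5.379
Arc 3: start y=0.000, vy=5.379 → t=1.098, apex=1.476, x_land=32.892, impact vy=-5.379
  bounce: vy ← 0.69·5.379 = 3.711
Arc 4: start y=0.000, vy=3.711 → t=0.757, apex=0.703, x_land=38.413, impact vy=-3.711
  bounce: vy ← 0.69·3.711 = 2.561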